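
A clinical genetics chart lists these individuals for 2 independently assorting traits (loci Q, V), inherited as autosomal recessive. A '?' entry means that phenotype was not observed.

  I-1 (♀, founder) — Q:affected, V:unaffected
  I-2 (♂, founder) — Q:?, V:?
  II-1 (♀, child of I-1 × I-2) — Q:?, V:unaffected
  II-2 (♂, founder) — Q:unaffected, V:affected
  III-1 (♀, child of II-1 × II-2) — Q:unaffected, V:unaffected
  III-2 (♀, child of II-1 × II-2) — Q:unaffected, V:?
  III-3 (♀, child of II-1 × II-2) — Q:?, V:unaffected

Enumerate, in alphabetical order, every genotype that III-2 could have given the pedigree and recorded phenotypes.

Q/I-1 aff ·: qq
Q/I-2 ? ·: QQ|Qq|qq
Q/II-1 ? I-1×I-2: Qq|qq
Q/II-2 un ·: QQ|Qq
Q/III-1 un II-1×II-2: QQ|Qq
Q/III-2 un II-1×II-2: QQ|Qq
Q/III-3 ? II-1×II-2: QQ|Qq|qq
⇒ Q over [I-1,I-2,II-1,II-2,III-1,III-2,III-3]: 46 consistent
V/I-1 un ·: VV|Vv
V/I-2 ? ·: VV|Vv|vv
V/II-1 un I-1×I-2: VV|Vv
V/II-2 aff ·: vv
V/III-1 un II-1×II-2: Vv
V/III-2 ? II-1×II-2: Vv|vv
V/III-3 un II-1×II-2: Vv
⇒ V over [I-1,I-2,II-1,II-2,III-1,III-2,III-3]: 14 consistent

III-2 ∈ {QQ Vv, QQ vv, Qq Vv, Qq vv}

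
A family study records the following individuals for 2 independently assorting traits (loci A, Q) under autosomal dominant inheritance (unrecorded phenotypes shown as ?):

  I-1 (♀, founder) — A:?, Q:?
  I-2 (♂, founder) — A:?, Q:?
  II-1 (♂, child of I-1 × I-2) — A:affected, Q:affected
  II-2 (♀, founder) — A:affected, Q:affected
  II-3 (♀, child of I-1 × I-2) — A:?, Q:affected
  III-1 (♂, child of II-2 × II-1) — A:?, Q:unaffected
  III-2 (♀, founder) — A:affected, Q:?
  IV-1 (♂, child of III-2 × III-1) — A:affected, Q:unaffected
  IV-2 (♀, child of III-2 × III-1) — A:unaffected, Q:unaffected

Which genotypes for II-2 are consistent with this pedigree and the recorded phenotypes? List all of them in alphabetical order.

II-2 ∈ {AA Qq, Aa Qq}

A/I-1 ? ·: aa|Aa|AA
A/I-2 ? ·: aa|Aa|AA
A/II-1 aff I-1×I-2: Aa|AA
A/II-2 aff ·: Aa|AA
A/II-3 ? I-1×I-2: aa|Aa|AA
A/III-1 ? II-2×II-1: aa|Aa
A/III-2 aff ·: Aa
A/IV-1 aff III-2×III-1: Aa|AA
A/IV-2 un III-2×III-1: aa
⇒ A over [I-1,I-2,II-1,II-2,II-3,III-1,III-2,IV-1,IV-2]: 81 consistent
Q/I-1 ? ·: qq|Qq|QQ
Q/I-2 ? ·: qq|Qq|QQ
Q/II-1 aff I-1×I-2: Qq
Q/II-2 aff ·: Qq
Q/II-3 aff I-1×I-2: Qq|QQ
Q/III-1 un II-2×II-1: qq
Q/III-2 ? ·: qq|Qq
Q/IV-1 un III-2×III-1: qq
Q/IV-2 un III-2×III-1: qq
⇒ Q over [I-1,I-2,II-1,II-2,II-3,III-1,III-2,IV-1,IV-2]: 20 consistent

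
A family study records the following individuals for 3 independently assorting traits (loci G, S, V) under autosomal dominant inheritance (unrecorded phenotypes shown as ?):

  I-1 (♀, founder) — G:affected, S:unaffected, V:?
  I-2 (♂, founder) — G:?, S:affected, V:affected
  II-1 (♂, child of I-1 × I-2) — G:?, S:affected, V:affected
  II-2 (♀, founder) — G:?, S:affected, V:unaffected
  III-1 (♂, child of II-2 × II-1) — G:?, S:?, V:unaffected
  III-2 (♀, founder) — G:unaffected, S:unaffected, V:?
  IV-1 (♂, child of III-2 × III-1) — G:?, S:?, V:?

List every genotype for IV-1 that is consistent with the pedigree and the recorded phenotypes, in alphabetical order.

IV-1 ∈ {Gg Ss Vv, Gg Ss vv, Gg ss Vv, Gg ss vv, gg Ss Vv, gg Ss vv, gg ss Vv, gg ss vv}

G/I-1 aff ·: Gg|GG
G/I-2 ? ·: gg|Gg|GG
G/II-1 ? I-1×I-2: gg|Gg|GG
G/II-2 ? ·: gg|Gg|GG
G/III-1 ? II-2×II-1: gg|Gg|GG
G/III-2 un ·: gg
G/IV-1 ? III-2×III-1: gg|Gg
⇒ G over [I-1,I-2,II-1,II-2,III-1,III-2,IV-1]: 86 consistent
S/I-1 un ·: ss
S/I-2 aff ·: Ss|SS
S/II-1 aff I-1×I-2: Ss
S/II-2 aff ·: Ss|SS
S/III-1 ? II-2×II-1: ss|Ss|SS
S/III-2 un ·: ss
S/IV-1 ? III-2×III-1: ss|Ss
⇒ S over [I-1,I-2,II-1,II-2,III-1,III-2,IV-1]: 14 consistent
V/I-1 ? ·: vv|Vv|VV
V/I-2 aff ·: Vv|VV
V/II-1 aff I-1×I-2: Vv
V/II-2 un ·: vv
V/III-1 un II-2×II-1: vv
V/III-2 ? ·: vv|Vv|VV
V/IV-1 ? III-2×III-1: vv|Vv
⇒ V over [I-1,I-2,II-1,II-2,III-1,III-2,IV-1]: 20 consistent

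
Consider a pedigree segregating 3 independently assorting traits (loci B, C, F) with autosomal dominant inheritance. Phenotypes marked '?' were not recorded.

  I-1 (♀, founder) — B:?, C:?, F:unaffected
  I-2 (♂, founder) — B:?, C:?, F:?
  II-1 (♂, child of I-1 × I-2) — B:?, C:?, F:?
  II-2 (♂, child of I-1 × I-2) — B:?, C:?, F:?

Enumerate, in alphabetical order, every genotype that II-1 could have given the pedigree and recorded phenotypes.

II-1 ∈ {BB CC Ff, BB CC ff, BB Cc Ff, BB Cc ff, BB cc Ff, BB cc ff, Bb CC Ff, Bb CC ff, Bb Cc Ff, Bb Cc ff, Bb cc Ff, Bb cc ff, bb CC Ff, bb CC ff, bb Cc Ff, bb Cc ff, bb cc Ff, bb cc ff}

B/I-1 ? ·: bb|Bb|BB
B/I-2 ? ·: bb|Bb|BB
B/II-1 ? I-1×I-2: bb|Bb|BB
B/II-2 ? I-1×I-2: bb|Bb|BB
⇒ B over [I-1,I-2,II-1,II-2]: 29 consistent
C/I-1 ? ·: cc|Cc|CC
C/I-2 ? ·: cc|Cc|CC
C/II-1 ? I-1×I-2: cc|Cc|CC
C/II-2 ? I-1×I-2: cc|Cc|CC
⇒ C over [I-1,I-2,II-1,II-2]: 29 consistent
F/I-1 un ·: ff
F/I-2 ? ·: ff|Ff|FF
F/II-1 ? I-1×I-2: ff|Ff
F/II-2 ? I-1×I-2: ff|Ff
⇒ F over [I-1,I-2,II-1,II-2]: 6 consistent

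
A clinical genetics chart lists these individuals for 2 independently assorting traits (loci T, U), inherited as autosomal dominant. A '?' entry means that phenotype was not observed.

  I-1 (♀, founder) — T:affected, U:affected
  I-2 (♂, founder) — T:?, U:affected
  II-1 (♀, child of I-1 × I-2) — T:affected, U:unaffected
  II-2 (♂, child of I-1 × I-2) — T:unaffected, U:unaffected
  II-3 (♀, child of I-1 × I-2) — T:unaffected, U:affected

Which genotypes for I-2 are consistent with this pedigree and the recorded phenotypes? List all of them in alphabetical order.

T/I-1 aff ·: Tt
T/I-2 ? ·: tt|Tt
T/II-1 aff I-1×I-2: Tt|TT
T/II-2 un I-1×I-2: tt
T/II-3 un I-1×I-2: tt
⇒ T over [I-1,I-2,II-1,II-2,II-3]: 3 consistent
U/I-1 aff ·: Uu
U/I-2 aff ·: Uu
U/II-1 un I-1×I-2: uu
U/II-2 un I-1×I-2: uu
U/II-3 aff I-1×I-2: Uu|UU
⇒ U over [I-1,I-2,II-1,II-2,II-3]: 2 consistent

I-2 ∈ {Tt Uu, tt Uu}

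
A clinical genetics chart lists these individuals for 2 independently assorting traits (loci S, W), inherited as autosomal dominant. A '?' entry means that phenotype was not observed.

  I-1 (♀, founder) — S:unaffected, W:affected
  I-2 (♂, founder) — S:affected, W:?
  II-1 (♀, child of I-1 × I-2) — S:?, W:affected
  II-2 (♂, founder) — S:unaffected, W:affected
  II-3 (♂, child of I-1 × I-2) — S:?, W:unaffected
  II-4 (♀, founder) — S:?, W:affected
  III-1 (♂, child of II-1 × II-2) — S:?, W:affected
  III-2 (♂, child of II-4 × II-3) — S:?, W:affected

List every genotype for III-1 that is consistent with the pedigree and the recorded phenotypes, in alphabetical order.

S/I-1 un ·: ss
S/I-2 aff ·: Ss|SS
S/II-1 ? I-1×I-2: ss|Ss
S/II-2 un ·: ss
S/II-3 ? I-1×I-2: ss|Ss
S/II-4 ? ·: ss|Ss|SS
S/III-1 ? II-1×II-2: ss|Ss
S/III-2 ? II-4×II-3: ss|Ss|SS
⇒ S over [I-1,I-2,II-1,II-2,II-3,II-4,III-1,III-2]: 47 consistent
W/I-1 aff ·: Ww
W/I-2 ? ·: ww|Ww
W/II-1 aff I-1×I-2: Ww|WW
W/II-2 aff ·: Ww|WW
W/II-3 un I-1×I-2: ww
W/II-4 aff ·: Ww|WW
W/III-1 aff II-1×II-2: Ww|WW
W/III-2 aff II-4×II-3: Ww
⇒ W over [I-1,I-2,II-1,II-2,II-3,II-4,III-1,III-2]: 22 consistent

III-1 ∈ {Ss WW, Ss Ww, ss WW, ss Ww}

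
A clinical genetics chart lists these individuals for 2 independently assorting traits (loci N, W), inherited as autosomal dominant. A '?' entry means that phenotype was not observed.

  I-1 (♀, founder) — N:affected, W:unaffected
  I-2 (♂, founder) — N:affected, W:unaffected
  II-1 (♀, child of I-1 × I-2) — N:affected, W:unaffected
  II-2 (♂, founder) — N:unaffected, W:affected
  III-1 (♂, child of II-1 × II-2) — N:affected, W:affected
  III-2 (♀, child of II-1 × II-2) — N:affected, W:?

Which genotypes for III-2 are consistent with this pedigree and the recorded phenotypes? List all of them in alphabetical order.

III-2 ∈ {Nn Ww, Nn ww}

N/I-1 aff ·: Nn|NN
N/I-2 aff ·: Nn|NN
N/II-1 aff I-1×I-2: Nn|NN
N/II-2 un ·: nn
N/III-1 aff II-1×II-2: Nn
N/III-2 aff II-1×II-2: Nn
⇒ N over [I-1,I-2,II-1,II-2,III-1,III-2]: 7 consistent
W/I-1 un ·: ww
W/I-2 un ·: ww
W/II-1 un I-1×I-2: ww
W/II-2 aff ·: Ww|WW
W/III-1 aff II-1×II-2: Ww
W/III-2 ? II-1×II-2: ww|Ww
⇒ W over [I-1,I-2,II-1,II-2,III-1,III-2]: 3 consistent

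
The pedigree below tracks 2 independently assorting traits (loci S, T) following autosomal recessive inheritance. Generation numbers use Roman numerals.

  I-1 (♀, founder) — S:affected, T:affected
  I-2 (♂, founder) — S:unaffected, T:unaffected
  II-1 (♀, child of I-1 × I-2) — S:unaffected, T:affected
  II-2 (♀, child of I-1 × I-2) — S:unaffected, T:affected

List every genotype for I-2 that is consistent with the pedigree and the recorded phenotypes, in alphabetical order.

I-2 ∈ {SS Tt, Ss Tt}

S/I-1 aff ·: ss
S/I-2 un ·: SS|Ss
S/II-1 un I-1×I-2: Ss
S/II-2 un I-1×I-2: Ss
⇒ S over [I-1,I-2,II-1,II-2]: 2 consistent
T/I-1 aff ·: tt
T/I-2 un ·: Tt
T/II-1 aff I-1×I-2: tt
T/II-2 aff I-1×I-2: tt
⇒ T over [I-1,I-2,II-1,II-2]: 1 consistent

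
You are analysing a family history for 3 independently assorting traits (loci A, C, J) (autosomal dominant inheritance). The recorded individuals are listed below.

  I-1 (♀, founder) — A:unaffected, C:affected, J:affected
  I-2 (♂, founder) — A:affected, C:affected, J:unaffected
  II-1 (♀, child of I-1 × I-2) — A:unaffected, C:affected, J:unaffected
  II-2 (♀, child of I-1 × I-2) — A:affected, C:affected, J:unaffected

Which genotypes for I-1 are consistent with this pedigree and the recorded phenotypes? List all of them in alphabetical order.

I-1 ∈ {aa CC Jj, aa Cc Jj}

A/I-1 un ·: aa
A/I-2 aff ·: Aa
A/II-1 un I-1×I-2: aa
A/II-2 aff I-1×I-2: Aa
⇒ A over [I-1,I-2,II-1,II-2]: 1 consistent
C/I-1 aff ·: Cc|CC
C/I-2 aff ·: Cc|CC
C/II-1 aff I-1×I-2: Cc|CC
C/II-2 aff I-1×I-2: Cc|CC
⇒ C over [I-1,I-2,II-1,II-2]: 13 consistent
J/I-1 aff ·: Jj
J/I-2 un ·: jj
J/II-1 un I-1×I-2: jj
J/II-2 un I-1×I-2: jj
⇒ J over [I-1,I-2,II-1,II-2]: 1 consistent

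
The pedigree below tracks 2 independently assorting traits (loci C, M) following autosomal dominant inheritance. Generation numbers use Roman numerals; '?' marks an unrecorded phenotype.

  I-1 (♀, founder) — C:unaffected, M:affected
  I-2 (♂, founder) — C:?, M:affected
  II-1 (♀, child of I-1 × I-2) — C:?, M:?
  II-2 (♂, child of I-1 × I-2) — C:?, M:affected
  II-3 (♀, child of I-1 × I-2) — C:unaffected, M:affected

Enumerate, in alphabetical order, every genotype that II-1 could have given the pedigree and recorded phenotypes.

C/I-1 un ·: cc
C/I-2 ? ·: cc|Cc
C/II-1 ? I-1×I-2: cc|Cc
C/II-2 ? I-1×I-2: cc|Cc
C/II-3 un I-1×I-2: cc
⇒ C over [I-1,I-2,II-1,II-2,II-3]: 5 consistent
M/I-1 aff ·: Mm|MM
M/I-2 aff ·: Mm|MM
M/II-1 ? I-1×I-2: mm|Mm|MM
M/II-2 aff I-1×I-2: Mm|MM
M/II-3 aff I-1×I-2: Mm|MM
⇒ M over [I-1,I-2,II-1,II-2,II-3]: 29 consistent

II-1 ∈ {Cc MM, Cc Mm, Cc mm, cc MM, cc Mm, cc mm}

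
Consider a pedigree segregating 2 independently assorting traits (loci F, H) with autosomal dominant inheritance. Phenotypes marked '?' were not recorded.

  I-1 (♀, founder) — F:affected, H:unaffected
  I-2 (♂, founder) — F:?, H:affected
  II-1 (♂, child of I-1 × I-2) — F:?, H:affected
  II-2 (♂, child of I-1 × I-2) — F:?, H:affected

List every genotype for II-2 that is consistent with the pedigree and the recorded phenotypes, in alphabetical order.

F/I-1 aff ·: Ff|FF
F/I-2 ? ·: ff|Ff|FF
F/II-1 ? I-1×I-2: ff|Ff|FF
F/II-2 ? I-1×I-2: ff|Ff|FF
⇒ F over [I-1,I-2,II-1,II-2]: 23 consistent
H/I-1 un ·: hh
H/I-2 aff ·: Hh|HH
H/II-1 aff I-1×I-2: Hh
H/II-2 aff I-1×I-2: Hh
⇒ H over [I-1,I-2,II-1,II-2]: 2 consistent

II-2 ∈ {FF Hh, Ff Hh, ff Hh}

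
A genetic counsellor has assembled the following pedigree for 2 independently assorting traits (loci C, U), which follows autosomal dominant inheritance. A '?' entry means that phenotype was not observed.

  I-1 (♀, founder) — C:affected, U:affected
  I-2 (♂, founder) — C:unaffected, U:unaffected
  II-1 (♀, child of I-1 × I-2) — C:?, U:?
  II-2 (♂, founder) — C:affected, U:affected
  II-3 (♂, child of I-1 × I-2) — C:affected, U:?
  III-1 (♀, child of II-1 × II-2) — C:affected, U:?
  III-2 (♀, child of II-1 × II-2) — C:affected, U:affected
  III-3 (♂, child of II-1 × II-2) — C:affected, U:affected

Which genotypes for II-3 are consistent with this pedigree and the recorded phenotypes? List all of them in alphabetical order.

II-3 ∈ {Cc Uu, Cc uu}

C/I-1 aff ·: Cc|CC
C/I-2 un ·: cc
C/II-1 ? I-1×I-2: cc|Cc
C/II-2 aff ·: Cc|CC
C/II-3 aff I-1×I-2: Cc
C/III-1 aff II-1×II-2: Cc|CC
C/III-2 aff II-1×II-2: Cc|CC
C/III-3 aff II-1×II-2: Cc|CC
⇒ C over [I-1,I-2,II-1,II-2,II-3,III-1,III-2,III-3]: 34 consistent
U/I-1 aff ·: Uu|UU
U/I-2 un ·: uu
U/II-1 ? I-1×I-2: uu|Uu
U/II-2 aff ·: Uu|UU
U/II-3 ? I-1×I-2: uu|Uu
U/III-1 ? II-1×II-2: uu|Uu|UU
U/III-2 aff II-1×II-2: Uu|UU
U/III-3 aff II-1×II-2: Uu|UU
⇒ U over [I-1,I-2,II-1,II-2,II-3,III-1,III-2,III-3]: 66 consistent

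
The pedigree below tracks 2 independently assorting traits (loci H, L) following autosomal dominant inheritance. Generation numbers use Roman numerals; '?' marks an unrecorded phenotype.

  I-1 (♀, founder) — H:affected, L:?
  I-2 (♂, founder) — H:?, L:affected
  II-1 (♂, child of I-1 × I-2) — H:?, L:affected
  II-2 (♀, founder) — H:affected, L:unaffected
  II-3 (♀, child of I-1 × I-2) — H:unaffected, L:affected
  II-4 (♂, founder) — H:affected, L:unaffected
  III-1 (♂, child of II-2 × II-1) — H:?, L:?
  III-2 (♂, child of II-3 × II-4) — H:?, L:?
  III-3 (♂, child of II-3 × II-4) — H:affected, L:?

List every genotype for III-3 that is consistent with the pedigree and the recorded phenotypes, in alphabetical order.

H/I-1 aff ·: Hh
H/I-2 ? ·: hh|Hh
H/II-1 ? I-1×I-2: hh|Hh|HH
H/II-2 aff ·: Hh|HH
H/II-3 un I-1×I-2: hh
H/II-4 aff ·: Hh|HH
H/III-1 ? II-2×II-1: hh|Hh|HH
H/III-2 ? II-3×II-4: hh|Hh
H/III-3 aff II-3×II-4: Hh
⇒ H over [I-1,I-2,II-1,II-2,II-3,II-4,III-1,III-2,III-3]: 57 consistent
L/I-1 ? ·: ll|Ll|LL
L/I-2 aff ·: Ll|LL
L/II-1 aff I-1×I-2: Ll|LL
L/II-2 un ·: ll
L/II-3 aff I-1×I-2: Ll|LL
L/II-4 un ·: ll
L/III-1 ? II-2×II-1: ll|Ll
L/III-2 ? II-3×II-4: ll|Ll
L/III-3 ? II-3×II-4: ll|Ll
⇒ L over [I-1,I-2,II-1,II-2,II-3,II-4,III-1,III-2,III-3]: 62 consistent

III-3 ∈ {Hh Ll, Hh ll}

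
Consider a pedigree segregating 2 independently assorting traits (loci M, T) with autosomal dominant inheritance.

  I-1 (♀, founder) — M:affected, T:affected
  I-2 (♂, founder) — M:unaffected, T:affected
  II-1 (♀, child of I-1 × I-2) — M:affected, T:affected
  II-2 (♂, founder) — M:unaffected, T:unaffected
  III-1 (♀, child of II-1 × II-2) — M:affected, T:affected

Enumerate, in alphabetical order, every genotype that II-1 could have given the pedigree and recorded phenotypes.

II-1 ∈ {Mm TT, Mm Tt}

M/I-1 aff ·: Mm|MM
M/I-2 un ·: mm
M/II-1 aff I-1×I-2: Mm
M/II-2 un ·: mm
M/III-1 aff II-1×II-2: Mm
⇒ M over [I-1,I-2,II-1,II-2,III-1]: 2 consistent
T/I-1 aff ·: Tt|TT
T/I-2 aff ·: Tt|TT
T/II-1 aff I-1×I-2: Tt|TT
T/II-2 un ·: tt
T/III-1 aff II-1×II-2: Tt
⇒ T over [I-1,I-2,II-1,II-2,III-1]: 7 consistent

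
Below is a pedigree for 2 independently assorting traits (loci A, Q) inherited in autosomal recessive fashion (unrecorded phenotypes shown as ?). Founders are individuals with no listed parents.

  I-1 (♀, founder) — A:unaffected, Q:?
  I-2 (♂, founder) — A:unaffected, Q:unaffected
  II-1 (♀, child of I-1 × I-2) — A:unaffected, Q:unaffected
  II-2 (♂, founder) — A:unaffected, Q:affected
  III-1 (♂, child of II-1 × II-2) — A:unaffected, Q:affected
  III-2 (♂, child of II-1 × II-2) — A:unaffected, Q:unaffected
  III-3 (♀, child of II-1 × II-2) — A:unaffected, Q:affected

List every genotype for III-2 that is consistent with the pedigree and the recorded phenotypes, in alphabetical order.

A/I-1 un ·: AA|Aa
A/I-2 un ·: AA|Aa
A/II-1 un I-1×I-2: AA|Aa
A/II-2 un ·: AA|Aa
A/III-1 un II-1×II-2: AA|Aa
A/III-2 un II-1×II-2: AA|Aa
A/III-3 un II-1×II-2: AA|Aa
⇒ A over [I-1,I-2,II-1,II-2,III-1,III-2,III-3]: 84 consistent
Q/I-1 ? ·: QQ|Qq|qq
Q/I-2 un ·: QQ|Qq
Q/II-1 un I-1×I-2: Qq
Q/II-2 aff ·: qq
Q/III-1 aff II-1×II-2: qq
Q/III-2 un II-1×II-2: Qq
Q/III-3 aff II-1×II-2: qq
⇒ Q over [I-1,I-2,II-1,II-2,III-1,III-2,III-3]: 5 consistent

III-2 ∈ {AA Qq, Aa Qq}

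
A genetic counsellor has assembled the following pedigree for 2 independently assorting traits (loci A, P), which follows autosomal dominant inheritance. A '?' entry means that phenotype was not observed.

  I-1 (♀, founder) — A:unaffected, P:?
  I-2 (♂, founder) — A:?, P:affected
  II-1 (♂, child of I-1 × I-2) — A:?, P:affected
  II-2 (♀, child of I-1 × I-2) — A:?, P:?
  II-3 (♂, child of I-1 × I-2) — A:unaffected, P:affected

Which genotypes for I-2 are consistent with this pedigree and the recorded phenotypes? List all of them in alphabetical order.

A/I-1 un ·: aa
A/I-2 ? ·: aa|Aa
A/II-1 ? I-1×I-2: aa|Aa
A/II-2 ? I-1×I-2: aa|Aa
A/II-3 un I-1×I-2: aa
⇒ A over [I-1,I-2,II-1,II-2,II-3]: 5 consistent
P/I-1 ? ·: pp|Pp|PP
P/I-2 aff ·: Pp|PP
P/II-1 aff I-1×I-2: Pp|PP
P/II-2 ? I-1×I-2: pp|Pp|PP
P/II-3 aff I-1×I-2: Pp|PP
⇒ P over [I-1,I-2,II-1,II-2,II-3]: 32 consistent

I-2 ∈ {Aa PP, Aa Pp, aa PP, aa Pp}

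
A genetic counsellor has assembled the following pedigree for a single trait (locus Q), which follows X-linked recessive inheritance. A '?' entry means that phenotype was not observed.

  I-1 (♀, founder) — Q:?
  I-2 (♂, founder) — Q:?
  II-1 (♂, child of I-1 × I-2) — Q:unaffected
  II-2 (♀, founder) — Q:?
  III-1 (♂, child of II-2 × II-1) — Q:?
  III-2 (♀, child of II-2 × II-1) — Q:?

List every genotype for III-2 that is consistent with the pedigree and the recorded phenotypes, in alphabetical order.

Q/I-1 ? ·: X^QX^Q|X^QX^q
Q/I-2 ? ·: X^QY|X^qY
Q/II-1 un I-1×I-2: X^QY
Q/II-2 ? ·: X^QX^Q|X^QX^q|X^qX^q
Q/III-1 ? II-2×II-1: X^QY|X^qY
Q/III-2 ? II-2×II-1: X^QX^Q|X^QX^q
⇒ Q over [I-1,I-2,II-1,II-2,III-1,III-2]: 24 consistent

III-2 ∈ {X^QX^Q, X^QX^q}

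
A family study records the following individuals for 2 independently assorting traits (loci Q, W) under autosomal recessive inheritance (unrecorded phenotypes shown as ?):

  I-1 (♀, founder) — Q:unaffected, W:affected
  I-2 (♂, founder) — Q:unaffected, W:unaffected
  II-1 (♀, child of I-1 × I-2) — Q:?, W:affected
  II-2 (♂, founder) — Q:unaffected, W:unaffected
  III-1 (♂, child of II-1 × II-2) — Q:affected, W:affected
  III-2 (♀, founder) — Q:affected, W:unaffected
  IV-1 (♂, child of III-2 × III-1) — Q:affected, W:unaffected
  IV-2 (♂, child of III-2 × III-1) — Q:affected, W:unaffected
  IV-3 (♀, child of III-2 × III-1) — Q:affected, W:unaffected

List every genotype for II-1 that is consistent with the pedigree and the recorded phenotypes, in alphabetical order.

Q/I-1 un ·: QQ|Qq
Q/I-2 un ·: QQ|Qq
Q/II-1 ? I-1×I-2: Qq|qq
Q/II-2 un ·: Qq
Q/III-1 aff II-1×II-2: qq
Q/III-2 aff ·: qq
Q/IV-1 aff III-2×III-1: qq
Q/IV-2 aff III-2×III-1: qq
Q/IV-3 aff III-2×III-1: qq
⇒ Q over [I-1,I-2,II-1,II-2,III-1,III-2,IV-1,IV-2,IV-3]: 4 consistent
W/I-1 aff ·: ww
W/I-2 un ·: Ww
W/II-1 aff I-1×I-2: ww
W/II-2 un ·: Ww
W/III-1 aff II-1×II-2: ww
W/III-2 un ·: WW|Ww
W/IV-1 un III-2×III-1: Ww
W/IV-2 un III-2×III-1: Ww
W/IV-3 un III-2×III-1: Ww
⇒ W over [I-1,I-2,II-1,II-2,III-1,III-2,IV-1,IV-2,IV-3]: 2 consistent

II-1 ∈ {Qq ww, qq ww}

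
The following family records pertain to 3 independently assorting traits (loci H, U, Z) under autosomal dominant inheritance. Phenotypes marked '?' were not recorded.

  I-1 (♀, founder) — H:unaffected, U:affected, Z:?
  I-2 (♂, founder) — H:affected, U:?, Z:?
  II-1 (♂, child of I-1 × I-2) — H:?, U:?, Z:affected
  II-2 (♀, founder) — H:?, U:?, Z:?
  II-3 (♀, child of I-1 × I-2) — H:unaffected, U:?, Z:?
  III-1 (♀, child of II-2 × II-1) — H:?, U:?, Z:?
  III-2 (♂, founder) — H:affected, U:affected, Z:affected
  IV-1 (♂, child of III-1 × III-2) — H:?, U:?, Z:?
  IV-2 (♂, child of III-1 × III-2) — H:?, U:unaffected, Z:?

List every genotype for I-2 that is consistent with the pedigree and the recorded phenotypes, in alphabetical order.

H/I-1 un ·: hh
H/I-2 aff ·: Hh
H/II-1 ? I-1×I-2: hh|Hh
H/II-2 ? ·: hh|Hh|HH
H/II-3 un I-1×I-2: hh
H/III-1 ? II-2×II-1: hh|Hh|HH
H/III-2 aff ·: Hh|HH
H/IV-1 ? III-1×III-2: hh|Hh|HH
H/IV-2 ? III-1×III-2: hh|Hh|HH
⇒ H over [I-1,I-2,II-1,II-2,II-3,III-1,III-2,IV-1,IV-2]: 95 consistent
U/I-1 aff ·: Uu|UU
U/I-2 ? ·: uu|Uu|UU
U/II-1 ? I-1×I-2: uu|Uu|UU
U/II-2 ? ·: uu|Uu|UU
U/II-3 ? I-1×I-2: uu|Uu|UU
U/III-1 ? II-2×II-1: uu|Uu
U/III-2 aff ·: Uu
U/IV-1 ? III-1×III-2: uu|Uu|UU
U/IV-2 un III-1×III-2: uu
⇒ U over [I-1,I-2,II-1,II-2,II-3,III-1,III-2,IV-1,IV-2]: 228 consistent
Z/I-1 ? ·: zz|Zz|ZZ
Z/I-2 ? ·: zz|Zz|ZZ
Z/II-1 aff I-1×I-2: Zz|ZZ
Z/II-2 ? ·: zz|Zz|ZZ
Z/II-3 ? I-1×I-2: zz|Zz|ZZ
Z/III-1 ? II-2×II-1: zz|Zz|ZZ
Z/III-2 aff ·: Zz|ZZ
Z/IV-1 ? III-1×III-2: zz|Zz|ZZ
Z/IV-2 ? III-1×III-2: zz|Zz|ZZ
⇒ Z over [I-1,I-2,II-1,II-2,II-3,III-1,III-2,IV-1,IV-2]: 1055 consistent

I-2 ∈ {Hh UU ZZ, Hh UU Zz, Hh UU zz, Hh Uu ZZ, Hh Uu Zz, Hh Uu zz, Hh uu ZZ, Hh uu Zz, Hh uu zz}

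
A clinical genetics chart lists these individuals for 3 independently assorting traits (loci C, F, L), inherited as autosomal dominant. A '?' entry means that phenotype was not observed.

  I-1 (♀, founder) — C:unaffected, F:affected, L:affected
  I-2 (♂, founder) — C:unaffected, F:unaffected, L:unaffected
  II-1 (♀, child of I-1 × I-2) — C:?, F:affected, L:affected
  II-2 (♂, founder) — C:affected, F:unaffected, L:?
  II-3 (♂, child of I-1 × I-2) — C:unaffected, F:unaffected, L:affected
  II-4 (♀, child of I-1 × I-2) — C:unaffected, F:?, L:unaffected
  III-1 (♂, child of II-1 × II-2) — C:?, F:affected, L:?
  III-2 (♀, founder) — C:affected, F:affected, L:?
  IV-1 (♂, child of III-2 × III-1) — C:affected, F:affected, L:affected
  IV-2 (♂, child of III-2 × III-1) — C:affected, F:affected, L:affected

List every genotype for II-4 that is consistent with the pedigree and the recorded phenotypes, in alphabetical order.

II-4 ∈ {cc Ff ll, cc ff ll}

C/I-1 un ·: cc
C/I-2 un ·: cc
C/II-1 ? I-1×I-2: cc
C/II-2 aff ·: Cc|CC
C/II-3 un I-1×I-2: cc
C/II-4 un I-1×I-2: cc
C/III-1 ? II-1×II-2: cc|Cc
C/III-2 aff ·: Cc|CC
C/IV-1 aff III-2×III-1: Cc|CC
C/IV-2 aff III-2×III-1: Cc|CC
⇒ C over [I-1,I-2,II-1,II-2,II-3,II-4,III-1,III-2,IV-1,IV-2]: 18 consistent
F/I-1 aff ·: Ff
F/I-2 un ·: ff
F/II-1 aff I-1×I-2: Ff
F/II-2 un ·: ff
F/II-3 un I-1×I-2: ff
F/II-4 ? I-1×I-2: ff|Ff
F/III-1 aff II-1×II-2: Ff
F/III-2 aff ·: Ff|FF
F/IV-1 aff III-2×III-1: Ff|FF
F/IV-2 aff III-2×III-1: Ff|FF
⇒ F over [I-1,I-2,II-1,II-2,II-3,II-4,III-1,III-2,IV-1,IV-2]: 16 consistent
L/I-1 aff ·: Ll
L/I-2 un ·: ll
L/II-1 aff I-1×I-2: Ll
L/II-2 ? ·: ll|Ll|LL
L/II-3 aff I-1×I-2: Ll
L/II-4 un I-1×I-2: ll
L/III-1 ? II-1×II-2: ll|Ll|LL
L/III-2 ? ·: ll|Ll|LL
L/IV-1 aff III-2×III-1: Ll|LL
L/IV-2 aff III-2×III-1: Ll|LL
⇒ L over [I-1,I-2,II-1,II-2,II-3,II-4,III-1,III-2,IV-1,IV-2]: 43 consistent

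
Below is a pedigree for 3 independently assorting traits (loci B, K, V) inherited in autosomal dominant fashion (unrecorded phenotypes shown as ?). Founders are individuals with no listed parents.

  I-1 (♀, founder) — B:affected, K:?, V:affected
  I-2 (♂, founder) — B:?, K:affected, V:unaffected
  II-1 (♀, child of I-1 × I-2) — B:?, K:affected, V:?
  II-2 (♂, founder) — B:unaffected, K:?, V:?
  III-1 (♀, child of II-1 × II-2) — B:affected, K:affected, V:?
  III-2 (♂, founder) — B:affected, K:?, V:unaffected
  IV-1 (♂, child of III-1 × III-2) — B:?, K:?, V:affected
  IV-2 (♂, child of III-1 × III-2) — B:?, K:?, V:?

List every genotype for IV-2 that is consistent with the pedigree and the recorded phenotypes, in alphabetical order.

IV-2 ∈ {BB KK Vv, BB KK vv, BB Kk Vv, BB Kk vv, BB kk Vv, BB kk vv, Bb KK Vv, Bb KK vv, Bb Kk Vv, Bb Kk vv, Bb kk Vv, Bb kk vv, bb KK Vv, bb KK vv, bb Kk Vv, bb Kk vv, bb kk Vv, bb kk vv}

B/I-1 aff ·: Bb|BB
B/I-2 ? ·: bb|Bb|BB
B/II-1 ? I-1×I-2: Bb|BB
B/II-2 un ·: bb
B/III-1 aff II-1×II-2: Bb
B/III-2 aff ·: Bb|BB
B/IV-1 ? III-1×III-2: bb|Bb|BB
B/IV-2 ? III-1×III-2: bb|Bb|BB
⇒ B over [I-1,I-2,II-1,II-2,III-1,III-2,IV-1,IV-2]: 117 consistent
K/I-1 ? ·: kk|Kk|KK
K/I-2 aff ·: Kk|KK
K/II-1 aff I-1×I-2: Kk|KK
K/II-2 ? ·: kk|Kk|KK
K/III-1 aff II-1×II-2: Kk|KK
K/III-2 ? ·: kk|Kk|KK
K/IV-1 ? III-1×III-2: kk|Kk|KK
K/IV-2 ? III-1×III-2: kk|Kk|KK
⇒ K over [I-1,I-2,II-1,II-2,III-1,III-2,IV-1,IV-2]: 499 consistent
V/I-1 aff ·: Vv|VV
V/I-2 un ·: vv
V/II-1 ? I-1×I-2: vv|Vv
V/II-2 ? ·: vv|Vv|VV
V/III-1 ? II-1×II-2: Vv|VV
V/III-2 un ·: vv
V/IV-1 aff III-1×III-2: Vv
V/IV-2 ? III-1×III-2: vv|Vv
⇒ V over [I-1,I-2,II-1,II-2,III-1,III-2,IV-1,IV-2]: 20 consistent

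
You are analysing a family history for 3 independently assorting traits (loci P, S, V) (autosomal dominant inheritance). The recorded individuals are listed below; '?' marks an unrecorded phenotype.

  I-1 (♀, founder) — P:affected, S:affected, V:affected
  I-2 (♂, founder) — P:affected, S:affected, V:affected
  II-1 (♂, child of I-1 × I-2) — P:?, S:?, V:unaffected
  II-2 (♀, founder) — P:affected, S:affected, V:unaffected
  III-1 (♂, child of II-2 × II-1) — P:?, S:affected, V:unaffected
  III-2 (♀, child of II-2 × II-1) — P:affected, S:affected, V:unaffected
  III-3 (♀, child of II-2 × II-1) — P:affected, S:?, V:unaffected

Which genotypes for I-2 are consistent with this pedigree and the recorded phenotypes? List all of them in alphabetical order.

P/I-1 aff ·: Pp|PP
P/I-2 aff ·: Pp|PP
P/II-1 ? I-1×I-2: pp|Pp|PP
P/II-2 aff ·: Pp|PP
P/III-1 ? II-2×II-1: pp|Pp|PP
P/III-2 aff II-2×II-1: Pp|PP
P/III-3 aff II-2×II-1: Pp|PP
⇒ P over [I-1,I-2,II-1,II-2,III-1,III-2,III-3]: 99 consistent
S/I-1 aff ·: Ss|SS
S/I-2 aff ·: Ss|SS
S/II-1 ? I-1×I-2: ss|Ss|SS
S/II-2 aff ·: Ss|SS
S/III-1 aff II-2×II-1: Ss|SS
S/III-2 aff II-2×II-1: Ss|SS
S/III-3 ? II-2×II-1: ss|Ss|SS
⇒ S over [I-1,I-2,II-1,II-2,III-1,III-2,III-3]: 99 consistent
V/I-1 aff ·: Vv
V/I-2 aff ·: Vv
V/II-1 un I-1×I-2: vv
V/II-2 un ·: vv
V/III-1 un II-2×II-1: vv
V/III-2 un II-2×II-1: vv
V/III-3 un II-2×II-1: vv
⇒ V over [I-1,I-2,II-1,II-2,III-1,III-2,III-3]: 1 consistent

I-2 ∈ {PP SS Vv, PP Ss Vv, Pp SS Vv, Pp Ss Vv}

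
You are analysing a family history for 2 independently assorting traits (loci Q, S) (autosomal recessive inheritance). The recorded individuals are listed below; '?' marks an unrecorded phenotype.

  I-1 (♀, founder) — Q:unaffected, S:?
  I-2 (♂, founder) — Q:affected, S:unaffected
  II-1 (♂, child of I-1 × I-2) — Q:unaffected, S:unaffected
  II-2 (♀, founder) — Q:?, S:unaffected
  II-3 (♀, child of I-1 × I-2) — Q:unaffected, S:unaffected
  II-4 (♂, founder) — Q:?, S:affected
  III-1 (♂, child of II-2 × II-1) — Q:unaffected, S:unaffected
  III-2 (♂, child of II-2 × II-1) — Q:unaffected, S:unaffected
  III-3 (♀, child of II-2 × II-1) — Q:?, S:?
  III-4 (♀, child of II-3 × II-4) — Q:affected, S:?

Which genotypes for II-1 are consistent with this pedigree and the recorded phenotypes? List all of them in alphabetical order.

II-1 ∈ {Qq SS, Qq Ss}

Q/I-1 un ·: QQ|Qq
Q/I-2 aff ·: qq
Q/II-1 un I-1×I-2: Qq
Q/II-2 ? ·: QQ|Qq|qq
Q/II-3 un I-1×I-2: Qq
Q/II-4 ? ·: Qq|qq
Q/III-1 un II-2×II-1: QQ|Qq
Q/III-2 un II-2×II-1: QQ|Qq
Q/III-3 ? II-2×II-1: QQ|Qq|qq
Q/III-4 aff II-3×II-4: qq
⇒ Q over [I-1,I-2,II-1,II-2,II-3,II-4,III-1,III-2,III-3,III-4]: 88 consistent
S/I-1 ? ·: SS|Ss|ss
S/I-2 un ·: SS|Ss
S/II-1 un I-1×I-2: SS|Ss
S/II-2 un ·: SS|Ss
S/II-3 un I-1×I-2: SS|Ss
S/II-4 aff ·: ss
S/III-1 un II-2×II-1: SS|Ss
S/III-2 un II-2×II-1: SS|Ss
S/III-3 ? II-2×II-1: SS|Ss|ss
S/III-4 ? II-3×II-4: Ss|ss
⇒ S over [I-1,I-2,II-1,II-2,II-3,II-4,III-1,III-2,III-3,III-4]: 350 consistent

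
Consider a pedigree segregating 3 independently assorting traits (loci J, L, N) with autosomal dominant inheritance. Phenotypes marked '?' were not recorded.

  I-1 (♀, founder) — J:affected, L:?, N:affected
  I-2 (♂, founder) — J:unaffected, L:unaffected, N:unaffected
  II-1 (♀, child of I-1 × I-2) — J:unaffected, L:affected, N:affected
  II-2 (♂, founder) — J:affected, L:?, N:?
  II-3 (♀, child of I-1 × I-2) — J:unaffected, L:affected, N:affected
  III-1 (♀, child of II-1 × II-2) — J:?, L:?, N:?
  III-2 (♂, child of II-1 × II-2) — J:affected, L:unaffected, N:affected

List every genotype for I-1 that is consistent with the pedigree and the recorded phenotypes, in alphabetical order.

I-1 ∈ {Jj LL NN, Jj LL Nn, Jj Ll NN, Jj Ll Nn}

J/I-1 aff ·: Jj
J/I-2 un ·: jj
J/II-1 un I-1×I-2: jj
J/II-2 aff ·: Jj|JJ
J/II-3 un I-1×I-2: jj
J/III-1 ? II-1×II-2: jj|Jj
J/III-2 aff II-1×II-2: Jj
⇒ J over [I-1,I-2,II-1,II-2,II-3,III-1,III-2]: 3 consistent
L/I-1 ? ·: Ll|LL
L/I-2 un ·: ll
L/II-1 aff I-1×I-2: Ll
L/II-2 ? ·: ll|Ll
L/II-3 aff I-1×I-2: Ll
L/III-1 ? II-1×II-2: ll|Ll|LL
L/III-2 un II-1×II-2: ll
⇒ L over [I-1,I-2,II-1,II-2,II-3,III-1,III-2]: 10 consistent
N/I-1 aff ·: Nn|NN
N/I-2 un ·: nn
N/II-1 aff I-1×I-2: Nn
N/II-2 ? ·: nn|Nn|NN
N/II-3 aff I-1×I-2: Nn
N/III-1 ? II-1×II-2: nn|Nn|NN
N/III-2 aff II-1×II-2: Nn|NN
⇒ N over [I-1,I-2,II-1,II-2,II-3,III-1,III-2]: 24 consistent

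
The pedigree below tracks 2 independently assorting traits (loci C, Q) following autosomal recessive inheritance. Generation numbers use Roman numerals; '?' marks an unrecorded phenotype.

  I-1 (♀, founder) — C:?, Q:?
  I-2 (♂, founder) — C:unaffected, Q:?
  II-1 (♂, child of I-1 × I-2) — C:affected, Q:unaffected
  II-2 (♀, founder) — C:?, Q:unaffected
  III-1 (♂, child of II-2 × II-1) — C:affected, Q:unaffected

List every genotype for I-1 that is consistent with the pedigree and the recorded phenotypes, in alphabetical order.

C/I-1 ? ·: Cc|cc
C/I-2 un ·: Cc
C/II-1 aff I-1×I-2: cc
C/II-2 ? ·: Cc|cc
C/III-1 aff II-2×II-1: cc
⇒ C over [I-1,I-2,II-1,II-2,III-1]: 4 consistent
Q/I-1 ? ·: QQ|Qq|qq
Q/I-2 ? ·: QQ|Qq|qq
Q/II-1 un I-1×I-2: QQ|Qq
Q/II-2 un ·: QQ|Qq
Q/III-1 un II-2×II-1: QQ|Qq
⇒ Q over [I-1,I-2,II-1,II-2,III-1]: 40 consistent

I-1 ∈ {Cc QQ, Cc Qq, Cc qq, cc QQ, cc Qq, cc qq}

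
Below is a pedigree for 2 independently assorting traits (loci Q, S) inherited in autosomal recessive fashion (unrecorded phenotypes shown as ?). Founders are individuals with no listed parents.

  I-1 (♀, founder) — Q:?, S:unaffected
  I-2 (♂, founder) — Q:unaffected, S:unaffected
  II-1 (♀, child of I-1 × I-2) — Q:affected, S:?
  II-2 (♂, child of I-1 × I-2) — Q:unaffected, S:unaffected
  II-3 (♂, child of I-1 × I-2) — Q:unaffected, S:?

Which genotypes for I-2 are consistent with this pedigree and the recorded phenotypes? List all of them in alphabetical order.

Q/I-1 ? ·: Qq|qq
Q/I-2 un ·: Qq
Q/II-1 aff I-1×I-2: qq
Q/II-2 un I-1×I-2: QQ|Qq
Q/II-3 un I-1×I-2: QQ|Qq
⇒ Q over [I-1,I-2,II-1,II-2,II-3]: 5 consistent
S/I-1 un ·: SS|Ss
S/I-2 un ·: SS|Ss
S/II-1 ? I-1×I-2: SS|Ss|ss
S/II-2 un I-1×I-2: SS|Ss
S/II-3 ? I-1×I-2: SS|Ss|ss
⇒ S over [I-1,I-2,II-1,II-2,II-3]: 35 consistent

I-2 ∈ {Qq SS, Qq Ss}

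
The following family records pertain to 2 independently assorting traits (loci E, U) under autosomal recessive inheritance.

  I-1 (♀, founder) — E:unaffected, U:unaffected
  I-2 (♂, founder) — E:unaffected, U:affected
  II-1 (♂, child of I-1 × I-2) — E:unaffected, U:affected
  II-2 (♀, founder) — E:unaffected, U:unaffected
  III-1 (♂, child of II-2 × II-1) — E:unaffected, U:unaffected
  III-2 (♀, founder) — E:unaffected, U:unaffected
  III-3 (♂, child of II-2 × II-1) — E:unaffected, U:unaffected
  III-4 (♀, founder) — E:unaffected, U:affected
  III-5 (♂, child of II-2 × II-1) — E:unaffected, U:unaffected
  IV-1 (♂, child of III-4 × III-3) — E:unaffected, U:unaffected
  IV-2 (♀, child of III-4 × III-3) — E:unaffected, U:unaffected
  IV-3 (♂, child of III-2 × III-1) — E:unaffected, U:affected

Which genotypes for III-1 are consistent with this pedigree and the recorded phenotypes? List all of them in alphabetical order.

III-1 ∈ {EE Uu, Ee Uu}

E/I-1 un ·: EE|Ee
E/I-2 un ·: EE|Ee
E/II-1 un I-1×I-2: EE|Ee
E/II-2 un ·: EE|Ee
E/III-1 un II-2×II-1: EE|Ee
E/III-2 un ·: EE|Ee
E/III-3 un II-2×II-1: EE|Ee
E/III-4 un ·: EE|Ee
E/III-5 un II-2×II-1: EE|Ee
E/IV-1 un III-4×III-3: EE|Ee
E/IV-2 un III-4×III-3: EE|Ee
E/IV-3 un III-2×III-1: EE|Ee
⇒ E over [I-1,I-2,II-1,II-2,III-1,III-2,III-3,III-4,III-5,IV-1,IV-2,IV-3]: 1880 consistent
U/I-1 un ·: Uu
U/I-2 aff ·: uu
U/II-1 aff I-1×I-2: uu
U/II-2 un ·: UU|Uu
U/III-1 un II-2×II-1: Uu
U/III-2 un ·: Uu
U/III-3 un II-2×II-1: Uu
U/III-4 aff ·: uu
U/III-5 un II-2×II-1: Uu
U/IV-1 un III-4×III-3: Uu
U/IV-2 un III-4×III-3: Uu
U/IV-3 aff III-2×III-1: uu
⇒ U over [I-1,I-2,II-1,II-2,III-1,III-2,III-3,III-4,III-5,IV-1,IV-2,IV-3]: 2 consistent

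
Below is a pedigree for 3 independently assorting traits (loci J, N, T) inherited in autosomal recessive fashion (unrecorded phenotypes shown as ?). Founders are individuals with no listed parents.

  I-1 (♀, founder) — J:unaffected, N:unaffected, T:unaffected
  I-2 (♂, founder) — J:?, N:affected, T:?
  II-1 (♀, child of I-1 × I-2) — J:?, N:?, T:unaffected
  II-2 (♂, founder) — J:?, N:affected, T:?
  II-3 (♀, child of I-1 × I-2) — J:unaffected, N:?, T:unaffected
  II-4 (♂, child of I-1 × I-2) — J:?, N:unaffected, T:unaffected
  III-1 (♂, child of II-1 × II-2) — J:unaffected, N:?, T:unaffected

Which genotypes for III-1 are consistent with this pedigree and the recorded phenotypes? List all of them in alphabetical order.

III-1 ∈ {JJ Nn TT, JJ Nn Tt, JJ nn TT, JJ nn Tt, Jj Nn TT, Jj Nn Tt, Jj nn TT, Jj nn Tt}

J/I-1 un ·: JJ|Jj
J/I-2 ? ·: JJ|Jj|jj
J/II-1 ? I-1×I-2: JJ|Jj|jj
J/II-2 ? ·: JJ|Jj|jj
J/II-3 un I-1×I-2: JJ|Jj
J/II-4 ? I-1×I-2: JJ|Jj|jj
J/III-1 un II-1×II-2: JJ|Jj
⇒ J over [I-1,I-2,II-1,II-2,II-3,II-4,III-1]: 161 consistent
N/I-1 un ·: NN|Nn
N/I-2 aff ·: nn
N/II-1 ? I-1×I-2: Nn|nn
N/II-2 aff ·: nn
N/II-3 ? I-1×I-2: Nn|nn
N/II-4 un I-1×I-2: Nn
N/III-1 ? II-1×II-2: Nn|nn
⇒ N over [I-1,I-2,II-1,II-2,II-3,II-4,III-1]: 8 consistent
T/I-1 un ·: TT|Tt
T/I-2 ? ·: TT|Tt|tt
T/II-1 un I-1×I-2: TT|Tt
T/II-2 ? ·: TT|Tt|tt
T/II-3 un I-1×I-2: TT|Tt
T/II-4 un I-1×I-2: TT|Tt
T/III-1 un II-1×II-2: TT|Tt
⇒ T over [I-1,I-2,II-1,II-2,II-3,II-4,III-1]: 122 consistent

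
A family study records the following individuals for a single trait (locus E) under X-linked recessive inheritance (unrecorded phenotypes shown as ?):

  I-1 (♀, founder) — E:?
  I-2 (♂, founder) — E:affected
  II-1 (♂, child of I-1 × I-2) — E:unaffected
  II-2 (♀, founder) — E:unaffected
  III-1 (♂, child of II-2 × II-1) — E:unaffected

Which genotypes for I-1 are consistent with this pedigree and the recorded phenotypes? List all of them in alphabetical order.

I-1 ∈ {X^EX^E, X^EX^e}

E/I-1 ? ·: X^EX^E|X^EX^e
E/I-2 aff ·: X^eY
E/II-1 un I-1×I-2: X^EY
E/II-2 un ·: X^EX^E|X^EX^e
E/III-1 un II-2×II-1: X^EY
⇒ E over [I-1,I-2,II-1,II-2,III-1]: 4 consistent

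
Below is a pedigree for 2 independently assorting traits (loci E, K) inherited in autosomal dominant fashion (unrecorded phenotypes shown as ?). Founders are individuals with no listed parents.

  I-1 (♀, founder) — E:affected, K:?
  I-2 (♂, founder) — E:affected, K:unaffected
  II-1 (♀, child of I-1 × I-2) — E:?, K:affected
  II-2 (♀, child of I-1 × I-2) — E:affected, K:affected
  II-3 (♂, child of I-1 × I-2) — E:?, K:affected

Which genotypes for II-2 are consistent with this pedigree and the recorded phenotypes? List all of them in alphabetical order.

E/I-1 aff ·: Ee|EE
E/I-2 aff ·: Ee|EE
E/II-1 ? I-1×I-2: ee|Ee|EE
E/II-2 aff I-1×I-2: Ee|EE
E/II-3 ? I-1×I-2: ee|Ee|EE
⇒ E over [I-1,I-2,II-1,II-2,II-3]: 35 consistent
K/I-1 ? ·: Kk|KK
K/I-2 un ·: kk
K/II-1 aff I-1×I-2: Kk
K/II-2 aff I-1×I-2: Kk
K/II-3 aff I-1×I-2: Kk
⇒ K over [I-1,I-2,II-1,II-2,II-3]: 2 consistent

II-2 ∈ {EE Kk, Ee Kk}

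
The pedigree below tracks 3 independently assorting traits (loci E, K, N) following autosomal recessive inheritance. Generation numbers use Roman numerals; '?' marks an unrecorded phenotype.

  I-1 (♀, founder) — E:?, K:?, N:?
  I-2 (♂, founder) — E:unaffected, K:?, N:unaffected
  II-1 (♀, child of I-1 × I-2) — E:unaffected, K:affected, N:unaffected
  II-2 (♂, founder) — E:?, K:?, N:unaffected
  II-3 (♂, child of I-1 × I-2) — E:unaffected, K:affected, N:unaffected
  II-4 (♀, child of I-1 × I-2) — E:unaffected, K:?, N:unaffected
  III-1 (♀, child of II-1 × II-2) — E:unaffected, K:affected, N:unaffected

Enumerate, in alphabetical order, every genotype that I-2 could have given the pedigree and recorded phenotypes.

I-2 ∈ {EE Kk NN, EE Kk Nn, EE kk NN, EE kk Nn, Ee Kk NN, Ee Kk Nn, Ee kk NN, Ee kk Nn}

E/I-1 ? ·: EE|Ee|ee
E/I-2 un ·: EE|Ee
E/II-1 un I-1×I-2: EE|Ee
E/II-2 ? ·: EE|Ee|ee
E/II-3 un I-1×I-2: EE|Ee
E/II-4 un I-1×I-2: EE|Ee
E/III-1 un II-1×II-2: EE|Ee
⇒ E over [I-1,I-2,II-1,II-2,II-3,II-4,III-1]: 122 consistent
K/I-1 ? ·: Kk|kk
K/I-2 ? ·: Kk|kk
K/II-1 aff I-1×I-2: kk
K/II-2 ? ·: Kk|kk
K/II-3 aff I-1×I-2: kk
K/II-4 ? I-1×I-2: KK|Kk|kk
K/III-1 aff II-1×II-2: kk
⇒ K over [I-1,I-2,II-1,II-2,II-3,II-4,III-1]: 16 consistent
N/I-1 ? ·: NN|Nn|nn
N/I-2 un ·: NN|Nn
N/II-1 un I-1×I-2: NN|Nn
N/II-2 un ·: NN|Nn
N/II-3 un I-1×I-2: NN|Nn
N/II-4 un I-1×I-2: NN|Nn
N/III-1 un II-1×II-2: NN|Nn
⇒ N over [I-1,I-2,II-1,II-2,II-3,II-4,III-1]: 95 consistent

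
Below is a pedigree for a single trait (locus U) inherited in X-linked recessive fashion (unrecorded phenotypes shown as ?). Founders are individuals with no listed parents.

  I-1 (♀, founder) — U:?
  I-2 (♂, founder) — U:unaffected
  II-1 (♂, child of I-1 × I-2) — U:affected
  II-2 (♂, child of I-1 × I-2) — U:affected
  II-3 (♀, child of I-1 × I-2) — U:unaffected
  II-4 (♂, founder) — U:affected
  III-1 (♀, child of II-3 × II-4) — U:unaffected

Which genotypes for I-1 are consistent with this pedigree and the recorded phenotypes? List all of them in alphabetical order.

U/I-1 ? ·: X^UX^u|X^uX^u
U/I-2 un ·: X^UY
U/II-1 aff I-1×I-2: X^uY
U/II-2 aff I-1×I-2: X^uY
U/II-3 un I-1×I-2: X^UX^U|X^UX^u
U/II-4 aff ·: X^uY
U/III-1 un II-3×II-4: X^UX^u
⇒ U over [I-1,I-2,II-1,II-2,II-3,II-4,III-1]: 3 consistent

I-1 ∈ {X^UX^u, X^uX^u}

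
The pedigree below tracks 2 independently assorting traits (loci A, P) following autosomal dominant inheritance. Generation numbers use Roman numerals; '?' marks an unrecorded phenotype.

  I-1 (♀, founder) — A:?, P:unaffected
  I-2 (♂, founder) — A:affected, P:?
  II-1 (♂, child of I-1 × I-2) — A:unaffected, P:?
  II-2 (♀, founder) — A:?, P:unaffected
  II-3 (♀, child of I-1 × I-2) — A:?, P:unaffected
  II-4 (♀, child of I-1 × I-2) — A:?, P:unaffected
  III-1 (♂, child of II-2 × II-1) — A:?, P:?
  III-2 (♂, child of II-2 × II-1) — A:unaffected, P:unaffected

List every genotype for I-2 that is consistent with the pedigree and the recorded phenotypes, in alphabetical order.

I-2 ∈ {Aa Pp, Aa pp}

A/I-1 ? ·: aa|Aa
A/I-2 aff ·: Aa
A/II-1 un I-1×I-2: aa
A/II-2 ? ·: aa|Aa
A/II-3 ? I-1×I-2: aa|Aa|AA
A/II-4 ? I-1×I-2: aa|Aa|AA
A/III-1 ? II-2×II-1: aa|Aa
A/III-2 un II-2×II-1: aa
⇒ A over [I-1,I-2,II-1,II-2,II-3,II-4,III-1,III-2]: 39 consistent
P/I-1 un ·: pp
P/I-2 ? ·: pp|Pp
P/II-1 ? I-1×I-2: pp|Pp
P/II-2 un ·: pp
P/II-3 un I-1×I-2: pp
P/II-4 un I-1×I-2: pp
P/III-1 ? II-2×II-1: pp|Pp
P/III-2 un II-2×II-1: pp
⇒ P over [I-1,I-2,II-1,II-2,II-3,II-4,III-1,III-2]: 4 consistent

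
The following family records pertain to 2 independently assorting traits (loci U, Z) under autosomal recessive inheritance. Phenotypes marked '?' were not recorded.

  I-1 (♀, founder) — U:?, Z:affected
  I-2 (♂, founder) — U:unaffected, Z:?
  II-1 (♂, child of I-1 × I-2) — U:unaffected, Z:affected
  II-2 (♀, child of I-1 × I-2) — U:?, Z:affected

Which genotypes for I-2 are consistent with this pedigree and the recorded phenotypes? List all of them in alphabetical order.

I-2 ∈ {UU Zz, UU zz, Uu Zz, Uu zz}

U/I-1 ? ·: UU|Uu|uu
U/I-2 un ·: UU|Uu
U/II-1 un I-1×I-2: UU|Uu
U/II-2 ? I-1×I-2: UU|Uu|uu
⇒ U over [I-1,I-2,II-1,II-2]: 18 consistent
Z/I-1 aff ·: zz
Z/I-2 ? ·: Zz|zz
Z/II-1 aff I-1×I-2: zz
Z/II-2 aff I-1×I-2: zz
⇒ Z over [I-1,I-2,II-1,II-2]: 2 consistent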